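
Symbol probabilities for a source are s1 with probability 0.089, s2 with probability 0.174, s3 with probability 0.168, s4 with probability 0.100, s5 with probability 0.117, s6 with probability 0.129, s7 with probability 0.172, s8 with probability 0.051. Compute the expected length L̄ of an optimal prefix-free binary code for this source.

Repeatedly combine the two least-probable nodes; the expected code length is the sum of the merged weights.
merge 51/1000 + 89/1000 → 7/50
merge 1/10 + 117/1000 → 217/1000
merge 129/1000 + 7/50 → 269/1000
merge 21/125 + 43/250 → 17/50
merge 87/500 + 217/1000 → 391/1000
merge 269/1000 + 17/50 → 609/1000
merge 391/1000 + 609/1000 → 1
L = 7/50 + 217/1000 + 269/1000 + 17/50 + 391/1000 + 609/1000 + 1 = 1483/500 = 2.966 bits/symbol.

2.966 bits/symbol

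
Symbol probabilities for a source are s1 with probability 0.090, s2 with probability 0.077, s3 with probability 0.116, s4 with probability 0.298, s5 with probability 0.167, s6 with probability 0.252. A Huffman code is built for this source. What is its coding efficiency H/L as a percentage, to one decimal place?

Entropy H = −Σ p log₂ p ≈ 2.4108 bits.
Huffman merges: 77/1000+9/100→167/1000; 29/250+167/1000→283/1000; 167/1000+63/250→419/1000; 283/1000+149/500→581/1000; 419/1000+581/1000→1. L = 49/20 ≈ 2.4500.
Efficiency = H/L = 2.4108/2.4500 = 98.4%.

98.4%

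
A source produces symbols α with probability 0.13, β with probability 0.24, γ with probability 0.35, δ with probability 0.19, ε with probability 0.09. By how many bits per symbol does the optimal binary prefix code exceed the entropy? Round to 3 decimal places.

Entropy H = −Σ p log₂ p ≈ 2.1748 bits.
Huffman merges: 9/100+13/100→11/50; 19/100+11/50→41/100; 6/25+7/20→59/100; 41/100+59/100→1. L = 111/50 ≈ 2.2200.
L − H = 2.2200 − 2.1748 = 0.045 bits.

0.045 bits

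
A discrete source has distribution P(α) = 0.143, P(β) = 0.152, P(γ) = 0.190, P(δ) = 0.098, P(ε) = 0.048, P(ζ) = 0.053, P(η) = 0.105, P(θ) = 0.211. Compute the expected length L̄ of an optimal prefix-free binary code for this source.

2.89 bits/symbol

Repeatedly combine the two least-probable nodes; the expected code length is the sum of the merged weights.
merge 6/125 + 53/1000 → 101/1000
merge 49/500 + 101/1000 → 199/1000
merge 21/200 + 143/1000 → 31/125
merge 19/125 + 19/100 → 171/500
merge 199/1000 + 211/1000 → 41/100
merge 31/125 + 171/500 → 59/100
merge 41/100 + 59/100 → 1
L = 101/1000 + 199/1000 + 31/125 + 171/500 + 41/100 + 59/100 + 1 = 289/100 = 2.89 bits/symbol.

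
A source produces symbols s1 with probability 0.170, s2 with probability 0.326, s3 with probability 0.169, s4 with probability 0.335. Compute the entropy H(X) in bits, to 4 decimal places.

H = −Σ pᵢ log₂ pᵢ.
−0.170·log₂(0.170) = 0.4346
−0.326·log₂(0.326) = 0.5272
−0.169·log₂(0.169) = 0.4335
−0.335·log₂(0.335) = 0.5286
Sum ≈ 1.9238 → 1.9238 bits.

1.9238 bits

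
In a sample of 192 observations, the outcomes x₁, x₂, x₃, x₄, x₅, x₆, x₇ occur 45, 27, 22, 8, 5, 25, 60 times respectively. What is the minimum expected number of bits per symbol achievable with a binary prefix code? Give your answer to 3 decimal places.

Probabilities are the counts divided by 192.
Repeatedly combine the two least-probable nodes; the expected code length is the sum of the merged weights.
merge 5/192 + 1/24 → 13/192
merge 13/192 + 11/96 → 35/192
merge 25/192 + 9/64 → 13/48
merge 35/192 + 15/64 → 5/12
merge 13/48 + 5/16 → 7/12
merge 5/12 + 7/12 → 1
L = 13/192 + 35/192 + 13/48 + 5/12 + 7/12 + 1 = 121/48 ≈ 2.521 bits/symbol.

2.521 bits/symbol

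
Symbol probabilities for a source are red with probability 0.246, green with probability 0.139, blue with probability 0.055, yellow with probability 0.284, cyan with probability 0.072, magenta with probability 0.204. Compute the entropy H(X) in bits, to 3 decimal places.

2.380 bits

H = −Σ pᵢ log₂ pᵢ.
−0.246·log₂(0.246) = 0.4977
−0.139·log₂(0.139) = 0.3957
−0.055·log₂(0.055) = 0.2301
−0.284·log₂(0.284) = 0.5158
−0.072·log₂(0.072) = 0.2733
−0.204·log₂(0.204) = 0.4678
Sum ≈ 2.3805 → 2.380 bits.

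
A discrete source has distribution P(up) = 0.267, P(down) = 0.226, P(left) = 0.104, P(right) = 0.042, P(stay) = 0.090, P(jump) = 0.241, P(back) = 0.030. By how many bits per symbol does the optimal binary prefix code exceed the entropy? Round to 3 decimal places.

0.016 bits

Entropy H = −Σ p log₂ p ≈ 2.4844 bits.
Huffman merges: 3/100+21/500→9/125; 9/125+9/100→81/500; 13/125+81/500→133/500; 113/500+241/1000→467/1000; 133/500+267/1000→533/1000; 467/1000+533/1000→1. L = 5/2 ≈ 2.5000.
L − H = 2.5000 − 2.4844 = 0.016 bits.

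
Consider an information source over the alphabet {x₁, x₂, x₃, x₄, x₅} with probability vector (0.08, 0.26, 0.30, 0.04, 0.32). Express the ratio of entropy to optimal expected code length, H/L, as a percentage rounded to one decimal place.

Entropy H = −Σ p log₂ p ≈ 2.0297 bits.
Huffman merges: 1/25+2/25→3/25; 3/25+13/50→19/50; 3/10+8/25→31/50; 19/50+31/50→1. L = 53/25 ≈ 2.1200.
Efficiency = H/L = 2.0297/2.1200 = 95.7%.

95.7%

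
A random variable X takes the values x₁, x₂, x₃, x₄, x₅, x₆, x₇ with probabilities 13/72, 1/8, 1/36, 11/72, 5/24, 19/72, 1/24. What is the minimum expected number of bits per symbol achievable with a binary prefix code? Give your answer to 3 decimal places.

Repeatedly combine the two least-probable nodes; the expected code length is the sum of the merged weights.
merge 1/36 + 1/24 → 5/72
merge 5/72 + 1/8 → 7/36
merge 11/72 + 13/72 → 1/3
merge 7/36 + 5/24 → 29/72
merge 19/72 + 1/3 → 43/72
merge 29/72 + 43/72 → 1
L = 5/72 + 7/36 + 1/3 + 29/72 + 43/72 + 1 = 187/72 ≈ 2.597 bits/symbol.

2.597 bits/symbol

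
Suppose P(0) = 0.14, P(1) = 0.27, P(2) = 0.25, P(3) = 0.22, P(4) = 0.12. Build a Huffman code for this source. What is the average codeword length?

2.26 bits/symbol

Repeatedly combine the two least-probable nodes; the expected code length is the sum of the merged weights.
merge 3/25 + 7/50 → 13/50
merge 11/50 + 1/4 → 47/100
merge 13/50 + 27/100 → 53/100
merge 47/100 + 53/100 → 1
L = 13/50 + 47/100 + 53/100 + 1 = 113/50 = 2.26 bits/symbol.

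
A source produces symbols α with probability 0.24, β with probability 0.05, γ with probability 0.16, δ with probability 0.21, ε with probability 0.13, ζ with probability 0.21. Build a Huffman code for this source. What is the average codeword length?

Repeatedly combine the two least-probable nodes; the expected code length is the sum of the merged weights.
merge 1/20 + 13/100 → 9/50
merge 4/25 + 9/50 → 17/50
merge 21/100 + 21/100 → 21/50
merge 6/25 + 17/50 → 29/50
merge 21/50 + 29/50 → 1
L = 9/50 + 17/50 + 21/50 + 29/50 + 1 = 63/25 = 2.52 bits/symbol.

2.52 bits/symbol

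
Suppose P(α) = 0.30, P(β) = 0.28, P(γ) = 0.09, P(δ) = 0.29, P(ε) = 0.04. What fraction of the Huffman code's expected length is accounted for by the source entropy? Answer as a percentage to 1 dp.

Entropy H = −Σ p log₂ p ≈ 2.0516 bits.
Huffman merges: 1/25+9/100→13/100; 13/100+7/25→41/100; 29/100+3/10→59/100; 41/100+59/100→1. L = 213/100 ≈ 2.1300.
Efficiency = H/L = 2.0516/2.1300 = 96.3%.

96.3%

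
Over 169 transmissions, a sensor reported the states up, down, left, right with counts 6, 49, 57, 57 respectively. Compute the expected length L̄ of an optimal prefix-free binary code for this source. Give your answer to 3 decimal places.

1.988 bits/symbol

Probabilities are the counts divided by 169.
Repeatedly combine the two least-probable nodes; the expected code length is the sum of the merged weights.
merge 6/169 + 49/169 → 55/169
merge 55/169 + 57/169 → 112/169
merge 57/169 + 112/169 → 1
L = 55/169 + 112/169 + 1 = 336/169 ≈ 1.988 bits/symbol.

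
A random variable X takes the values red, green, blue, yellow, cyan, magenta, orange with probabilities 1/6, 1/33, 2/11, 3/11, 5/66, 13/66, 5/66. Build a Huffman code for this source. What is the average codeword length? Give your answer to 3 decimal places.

Repeatedly combine the two least-probable nodes; the expected code length is the sum of the merged weights.
merge 1/33 + 5/66 → 7/66
merge 5/66 + 7/66 → 2/11
merge 1/6 + 2/11 → 23/66
merge 2/11 + 13/66 → 25/66
merge 3/11 + 23/66 → 41/66
merge 25/66 + 41/66 → 1
L = 7/66 + 2/11 + 23/66 + 25/66 + 41/66 + 1 = 29/11 ≈ 2.636 bits/symbol.

2.636 bits/symbol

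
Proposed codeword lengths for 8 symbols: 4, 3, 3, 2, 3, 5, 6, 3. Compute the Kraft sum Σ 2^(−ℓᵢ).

0.859375

With common denominator 2^6 = 64: Σ 2^(−ℓᵢ) = 4/64 + 8/64 + 8/64 + 16/64 + 8/64 + 2/64 + 1/64 + 8/64 = 55/64 = 0.859375.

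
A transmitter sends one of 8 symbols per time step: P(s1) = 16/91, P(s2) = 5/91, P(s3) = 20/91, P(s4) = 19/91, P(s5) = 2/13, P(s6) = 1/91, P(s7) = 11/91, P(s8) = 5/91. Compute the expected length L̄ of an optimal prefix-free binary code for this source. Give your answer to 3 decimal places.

Repeatedly combine the two least-probable nodes; the expected code length is the sum of the merged weights.
merge 1/91 + 5/91 → 6/91
merge 5/91 + 6/91 → 11/91
merge 11/91 + 11/91 → 22/91
merge 2/13 + 16/91 → 30/91
merge 19/91 + 20/91 → 3/7
merge 22/91 + 30/91 → 4/7
merge 3/7 + 4/7 → 1
L = 6/91 + 11/91 + 22/91 + 30/91 + 3/7 + 4/7 + 1 = 251/91 ≈ 2.758 bits/symbol.

2.758 bits/symbol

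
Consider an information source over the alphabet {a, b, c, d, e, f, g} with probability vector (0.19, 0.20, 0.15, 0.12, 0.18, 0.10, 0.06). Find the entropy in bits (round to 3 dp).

H = −Σ pᵢ log₂ pᵢ.
−0.19·log₂(0.19) = 0.4552
−0.20·log₂(0.20) = 0.4644
−0.15·log₂(0.15) = 0.4105
−0.12·log₂(0.12) = 0.3671
−0.18·log₂(0.18) = 0.4453
−0.10·log₂(0.10) = 0.3322
−0.06·log₂(0.06) = 0.2435
Sum ≈ 2.7183 → 2.718 bits.

2.718 bits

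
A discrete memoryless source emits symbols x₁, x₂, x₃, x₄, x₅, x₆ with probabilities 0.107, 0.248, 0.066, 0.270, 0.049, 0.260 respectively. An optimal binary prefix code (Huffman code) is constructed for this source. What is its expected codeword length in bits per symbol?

Repeatedly combine the two least-probable nodes; the expected code length is the sum of the merged weights.
merge 49/1000 + 33/500 → 23/200
merge 107/1000 + 23/200 → 111/500
merge 111/500 + 31/125 → 47/100
merge 13/50 + 27/100 → 53/100
merge 47/100 + 53/100 → 1
L = 23/200 + 111/500 + 47/100 + 53/100 + 1 = 2337/1000 = 2.337 bits/symbol.

2.337 bits/symbol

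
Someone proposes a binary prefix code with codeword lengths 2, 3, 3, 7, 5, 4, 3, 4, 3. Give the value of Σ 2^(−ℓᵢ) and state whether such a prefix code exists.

0.9140625; yes

With common denominator 2^7 = 128: Σ 2^(−ℓᵢ) = 32/128 + 16/128 + 16/128 + 1/128 + 4/128 + 8/128 + 16/128 + 8/128 + 16/128 = 117/128 = 0.9140625.
Kraft's inequality requires Σ ≤ 1; here Σ = 0.9140625 ≤ 1, so such a prefix code exists.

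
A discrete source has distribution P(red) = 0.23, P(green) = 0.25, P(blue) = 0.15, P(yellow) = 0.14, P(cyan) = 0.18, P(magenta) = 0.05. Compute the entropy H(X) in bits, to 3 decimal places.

2.457 bits

H = −Σ pᵢ log₂ pᵢ.
−0.23·log₂(0.23) = 0.4877
−0.25·log₂(0.25) = 0.5000
−0.15·log₂(0.15) = 0.4105
−0.14·log₂(0.14) = 0.3971
−0.18·log₂(0.18) = 0.4453
−0.05·log₂(0.05) = 0.2161
Sum ≈ 2.4567 → 2.457 bits.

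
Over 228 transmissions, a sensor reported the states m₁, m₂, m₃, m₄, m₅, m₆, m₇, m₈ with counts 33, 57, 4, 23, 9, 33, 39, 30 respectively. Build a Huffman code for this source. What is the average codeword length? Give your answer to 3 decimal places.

Probabilities are the counts divided by 228.
Repeatedly combine the two least-probable nodes; the expected code length is the sum of the merged weights.
merge 1/57 + 3/76 → 13/228
merge 13/228 + 23/228 → 3/19
merge 5/38 + 11/76 → 21/76
merge 11/76 + 3/19 → 23/76
merge 13/76 + 1/4 → 8/19
merge 21/76 + 23/76 → 11/19
merge 8/19 + 11/19 → 1
L = 13/228 + 3/19 + 21/76 + 23/76 + 8/19 + 11/19 + 1 = 637/228 ≈ 2.794 bits/symbol.

2.794 bits/symbol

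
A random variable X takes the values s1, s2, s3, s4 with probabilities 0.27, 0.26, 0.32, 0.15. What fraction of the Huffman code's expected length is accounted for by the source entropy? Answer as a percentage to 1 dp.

97.6%

Entropy H = −Σ p log₂ p ≈ 1.9519 bits.
Huffman merges: 3/20+13/50→41/100; 27/100+8/25→59/100; 41/100+59/100→1. L = 2 ≈ 2.0000.
Efficiency = H/L = 1.9519/2.0000 = 97.6%.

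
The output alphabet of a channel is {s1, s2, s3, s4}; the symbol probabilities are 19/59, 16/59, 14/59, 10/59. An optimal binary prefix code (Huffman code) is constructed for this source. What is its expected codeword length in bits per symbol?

2 bits/symbol

Repeatedly combine the two least-probable nodes; the expected code length is the sum of the merged weights.
merge 10/59 + 14/59 → 24/59
merge 16/59 + 19/59 → 35/59
merge 24/59 + 35/59 → 1
L = 24/59 + 35/59 + 1 = 2 bits/symbol.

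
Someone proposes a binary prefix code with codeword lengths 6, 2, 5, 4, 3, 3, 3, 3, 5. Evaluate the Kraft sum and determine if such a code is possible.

With common denominator 2^6 = 64: Σ 2^(−ℓᵢ) = 1/64 + 16/64 + 2/64 + 4/64 + 8/64 + 8/64 + 8/64 + 8/64 + 2/64 = 57/64 = 0.890625.
Kraft's inequality requires Σ ≤ 1; here Σ = 0.890625 ≤ 1, so such a prefix code exists.

0.890625; yes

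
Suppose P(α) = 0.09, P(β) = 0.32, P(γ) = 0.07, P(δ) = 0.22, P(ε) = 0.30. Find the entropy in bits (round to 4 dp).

H = −Σ pᵢ log₂ pᵢ.
−0.09·log₂(0.09) = 0.3127
−0.32·log₂(0.32) = 0.5260
−0.07·log₂(0.07) = 0.2686
−0.22·log₂(0.22) = 0.4806
−0.30·log₂(0.30) = 0.5211
Sum ≈ 2.1089 → 2.1089 bits.

2.1089 bits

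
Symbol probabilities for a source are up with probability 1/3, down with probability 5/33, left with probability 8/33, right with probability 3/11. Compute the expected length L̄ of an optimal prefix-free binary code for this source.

Repeatedly combine the two least-probable nodes; the expected code length is the sum of the merged weights.
merge 5/33 + 8/33 → 13/33
merge 3/11 + 1/3 → 20/33
merge 13/33 + 20/33 → 1
L = 13/33 + 20/33 + 1 = 2 bits/symbol.

2 bits/symbol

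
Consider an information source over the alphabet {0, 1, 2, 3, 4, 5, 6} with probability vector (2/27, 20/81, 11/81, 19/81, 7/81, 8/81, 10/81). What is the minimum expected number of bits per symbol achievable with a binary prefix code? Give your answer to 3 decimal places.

Repeatedly combine the two least-probable nodes; the expected code length is the sum of the merged weights.
merge 2/27 + 7/81 → 13/81
merge 8/81 + 10/81 → 2/9
merge 11/81 + 13/81 → 8/27
merge 2/9 + 19/81 → 37/81
merge 20/81 + 8/27 → 44/81
merge 37/81 + 44/81 → 1
L = 13/81 + 2/9 + 8/27 + 37/81 + 44/81 + 1 = 217/81 ≈ 2.679 bits/symbol.

2.679 bits/symbol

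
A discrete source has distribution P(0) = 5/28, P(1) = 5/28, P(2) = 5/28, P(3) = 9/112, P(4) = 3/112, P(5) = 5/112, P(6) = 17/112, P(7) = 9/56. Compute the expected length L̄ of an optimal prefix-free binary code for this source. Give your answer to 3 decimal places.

2.866 bits/symbol

Repeatedly combine the two least-probable nodes; the expected code length is the sum of the merged weights.
merge 3/112 + 5/112 → 1/14
merge 1/14 + 9/112 → 17/112
merge 17/112 + 17/112 → 17/56
merge 9/56 + 5/28 → 19/56
merge 5/28 + 5/28 → 5/14
merge 17/56 + 19/56 → 9/14
merge 5/14 + 9/14 → 1
L = 1/14 + 17/112 + 17/56 + 19/56 + 5/14 + 9/14 + 1 = 321/112 ≈ 2.866 bits/symbol.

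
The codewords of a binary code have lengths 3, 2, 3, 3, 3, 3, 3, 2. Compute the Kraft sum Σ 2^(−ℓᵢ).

With common denominator 2^3 = 8: Σ 2^(−ℓᵢ) = 1/8 + 2/8 + 1/8 + 1/8 + 1/8 + 1/8 + 1/8 + 2/8 = 10/8 = 1.25.

1.25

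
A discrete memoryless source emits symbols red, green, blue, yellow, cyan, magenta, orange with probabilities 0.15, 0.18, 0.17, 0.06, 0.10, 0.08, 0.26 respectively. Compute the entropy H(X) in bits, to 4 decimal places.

H = −Σ pᵢ log₂ pᵢ.
−0.15·log₂(0.15) = 0.4105
−0.18·log₂(0.18) = 0.4453
−0.17·log₂(0.17) = 0.4346
−0.06·log₂(0.06) = 0.2435
−0.10·log₂(0.10) = 0.3322
−0.08·log₂(0.08) = 0.2915
−0.26·log₂(0.26) = 0.5053
Sum ≈ 2.6630 → 2.6630 bits.

2.6630 bits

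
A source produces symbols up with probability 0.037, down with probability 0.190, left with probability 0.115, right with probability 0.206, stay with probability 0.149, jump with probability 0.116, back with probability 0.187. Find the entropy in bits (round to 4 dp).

2.6817 bits

H = −Σ pᵢ log₂ pᵢ.
−0.037·log₂(0.037) = 0.1760
−0.190·log₂(0.190) = 0.4552
−0.115·log₂(0.115) = 0.3588
−0.206·log₂(0.206) = 0.4695
−0.149·log₂(0.149) = 0.4092
−0.116·log₂(0.116) = 0.3605
−0.187·log₂(0.187) = 0.4523
Sum ≈ 2.6817 → 2.6817 bits.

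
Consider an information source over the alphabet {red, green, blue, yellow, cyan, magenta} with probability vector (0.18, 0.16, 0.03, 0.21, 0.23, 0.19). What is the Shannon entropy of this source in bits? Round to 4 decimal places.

H = −Σ pᵢ log₂ pᵢ.
−0.18·log₂(0.18) = 0.4453
−0.16·log₂(0.16) = 0.4230
−0.03·log₂(0.03) = 0.1518
−0.21·log₂(0.21) = 0.4728
−0.23·log₂(0.23) = 0.4877
−0.19·log₂(0.19) = 0.4552
Sum ≈ 2.4358 → 2.4358 bits.

2.4358 bits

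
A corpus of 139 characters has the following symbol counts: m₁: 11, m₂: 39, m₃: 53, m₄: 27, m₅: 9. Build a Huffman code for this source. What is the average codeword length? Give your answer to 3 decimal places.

2.101 bits/symbol

Probabilities are the counts divided by 139.
Repeatedly combine the two least-probable nodes; the expected code length is the sum of the merged weights.
merge 9/139 + 11/139 → 20/139
merge 20/139 + 27/139 → 47/139
merge 39/139 + 47/139 → 86/139
merge 53/139 + 86/139 → 1
L = 20/139 + 47/139 + 86/139 + 1 = 292/139 ≈ 2.101 bits/symbol.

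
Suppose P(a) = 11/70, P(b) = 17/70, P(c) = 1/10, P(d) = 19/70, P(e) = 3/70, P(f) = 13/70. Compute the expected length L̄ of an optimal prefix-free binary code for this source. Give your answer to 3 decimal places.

2.443 bits/symbol

Repeatedly combine the two least-probable nodes; the expected code length is the sum of the merged weights.
merge 3/70 + 1/10 → 1/7
merge 1/7 + 11/70 → 3/10
merge 13/70 + 17/70 → 3/7
merge 19/70 + 3/10 → 4/7
merge 3/7 + 4/7 → 1
L = 1/7 + 3/10 + 3/7 + 4/7 + 1 = 171/70 ≈ 2.443 bits/symbol.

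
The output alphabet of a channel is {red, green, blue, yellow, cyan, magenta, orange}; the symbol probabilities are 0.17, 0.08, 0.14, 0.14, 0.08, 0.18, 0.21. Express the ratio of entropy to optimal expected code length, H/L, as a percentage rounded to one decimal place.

Entropy H = −Σ p log₂ p ≈ 2.7300 bits.
Huffman merges: 2/25+2/25→4/25; 7/50+7/50→7/25; 4/25+17/100→33/100; 9/50+21/100→39/100; 7/25+33/100→61/100; 39/100+61/100→1. L = 277/100 ≈ 2.7700.
Efficiency = H/L = 2.7300/2.7700 = 98.6%.

98.6%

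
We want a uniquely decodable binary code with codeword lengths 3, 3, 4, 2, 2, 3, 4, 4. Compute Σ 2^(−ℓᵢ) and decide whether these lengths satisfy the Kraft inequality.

1.0625; no

With common denominator 2^4 = 16: Σ 2^(−ℓᵢ) = 2/16 + 2/16 + 1/16 + 4/16 + 4/16 + 2/16 + 1/16 + 1/16 = 17/16 = 1.0625.
Kraft's inequality requires Σ ≤ 1; here Σ = 1.0625 > 1, so no such prefix code exists.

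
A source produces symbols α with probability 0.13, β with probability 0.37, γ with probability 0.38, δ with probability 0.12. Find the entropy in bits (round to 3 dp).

H = −Σ pᵢ log₂ pᵢ.
−0.13·log₂(0.13) = 0.3826
−0.37·log₂(0.37) = 0.5307
−0.38·log₂(0.38) = 0.5305
−0.12·log₂(0.12) = 0.3671
Sum ≈ 1.8109 → 1.811 bits.

1.811 bits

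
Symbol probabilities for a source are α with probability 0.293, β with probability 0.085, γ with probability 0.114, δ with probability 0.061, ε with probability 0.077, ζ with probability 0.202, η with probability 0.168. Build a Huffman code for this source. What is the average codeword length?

Repeatedly combine the two least-probable nodes; the expected code length is the sum of the merged weights.
merge 61/1000 + 77/1000 → 69/500
merge 17/200 + 57/500 → 199/1000
merge 69/500 + 21/125 → 153/500
merge 199/1000 + 101/500 → 401/1000
merge 293/1000 + 153/500 → 599/1000
merge 401/1000 + 599/1000 → 1
L = 69/500 + 199/1000 + 153/500 + 401/1000 + 599/1000 + 1 = 2643/1000 = 2.643 bits/symbol.

2.643 bits/symbol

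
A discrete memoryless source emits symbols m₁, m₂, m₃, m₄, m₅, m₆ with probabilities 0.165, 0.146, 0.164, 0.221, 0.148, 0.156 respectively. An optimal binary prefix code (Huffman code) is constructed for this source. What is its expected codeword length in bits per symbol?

2.614 bits/symbol

Repeatedly combine the two least-probable nodes; the expected code length is the sum of the merged weights.
merge 73/500 + 37/250 → 147/500
merge 39/250 + 41/250 → 8/25
merge 33/200 + 221/1000 → 193/500
merge 147/500 + 8/25 → 307/500
merge 193/500 + 307/500 → 1
L = 147/500 + 8/25 + 193/500 + 307/500 + 1 = 1307/500 = 2.614 bits/symbol.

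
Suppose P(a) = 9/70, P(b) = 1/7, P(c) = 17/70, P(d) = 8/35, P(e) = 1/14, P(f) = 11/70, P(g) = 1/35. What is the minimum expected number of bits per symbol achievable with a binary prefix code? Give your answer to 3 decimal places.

Repeatedly combine the two least-probable nodes; the expected code length is the sum of the merged weights.
merge 1/35 + 1/14 → 1/10
merge 1/10 + 9/70 → 8/35
merge 1/7 + 11/70 → 3/10
merge 8/35 + 8/35 → 16/35
merge 17/70 + 3/10 → 19/35
merge 16/35 + 19/35 → 1
L = 1/10 + 8/35 + 3/10 + 16/35 + 19/35 + 1 = 92/35 ≈ 2.629 bits/symbol.

2.629 bits/symbol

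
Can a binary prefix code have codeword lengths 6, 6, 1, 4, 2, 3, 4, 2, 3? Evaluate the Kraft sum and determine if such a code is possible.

With common denominator 2^6 = 64: Σ 2^(−ℓᵢ) = 1/64 + 1/64 + 32/64 + 4/64 + 16/64 + 8/64 + 4/64 + 16/64 + 8/64 = 90/64 = 1.40625.
Kraft's inequality requires Σ ≤ 1; here Σ = 1.40625 > 1, so no such prefix code exists.

1.40625; no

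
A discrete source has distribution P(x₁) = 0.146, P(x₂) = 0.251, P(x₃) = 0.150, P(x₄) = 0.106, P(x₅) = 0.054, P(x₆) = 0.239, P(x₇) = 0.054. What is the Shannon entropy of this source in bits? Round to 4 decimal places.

2.6079 bits

H = −Σ pᵢ log₂ pᵢ.
−0.146·log₂(0.146) = 0.4053
−0.251·log₂(0.251) = 0.5006
−0.150·log₂(0.150) = 0.4105
−0.106·log₂(0.106) = 0.3432
−0.054·log₂(0.054) = 0.2274
−0.239·log₂(0.239) = 0.4935
−0.054·log₂(0.054) = 0.2274
Sum ≈ 2.6079 → 2.6079 bits.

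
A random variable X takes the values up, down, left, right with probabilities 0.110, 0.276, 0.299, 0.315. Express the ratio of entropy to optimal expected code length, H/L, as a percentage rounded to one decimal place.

95.4%

Entropy H = −Σ p log₂ p ≈ 1.9087 bits.
Huffman merges: 11/100+69/250→193/500; 299/1000+63/200→307/500; 193/500+307/500→1. L = 2 ≈ 2.0000.
Efficiency = H/L = 1.9087/2.0000 = 95.4%.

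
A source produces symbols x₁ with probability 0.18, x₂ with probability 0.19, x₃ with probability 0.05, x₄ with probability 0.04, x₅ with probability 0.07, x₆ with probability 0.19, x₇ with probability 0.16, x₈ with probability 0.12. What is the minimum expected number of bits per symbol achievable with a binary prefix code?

Repeatedly combine the two least-probable nodes; the expected code length is the sum of the merged weights.
merge 1/25 + 1/20 → 9/100
merge 7/100 + 9/100 → 4/25
merge 3/25 + 4/25 → 7/25
merge 4/25 + 9/50 → 17/50
merge 19/100 + 19/100 → 19/50
merge 7/25 + 17/50 → 31/50
merge 19/50 + 31/50 → 1
L = 9/100 + 4/25 + 7/25 + 17/50 + 19/50 + 31/50 + 1 = 287/100 = 2.87 bits/symbol.

2.87 bits/symbol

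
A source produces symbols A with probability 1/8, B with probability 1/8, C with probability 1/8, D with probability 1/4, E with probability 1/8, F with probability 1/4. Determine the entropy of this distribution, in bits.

Each probability is a power of 1/2, so log₂(1/p) is an integer.
H = Σ p·log₂(1/p) = 1/8·3 + 1/8·3 + 1/8·3 + 1/4·2 + 1/8·3 + 1/4·2 = 2.5 bits.

2.5 bits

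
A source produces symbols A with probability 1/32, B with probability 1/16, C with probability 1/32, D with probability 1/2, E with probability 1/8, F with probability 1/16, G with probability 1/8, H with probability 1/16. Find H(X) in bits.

Each probability is a power of 1/2, so log₂(1/p) is an integer.
H = Σ p·log₂(1/p) = 1/32·5 + 1/16·4 + 1/32·5 + 1/2·1 + 1/8·3 + 1/16·4 + 1/8·3 + 1/16·4 = 2.3125 bits.

2.3125 bits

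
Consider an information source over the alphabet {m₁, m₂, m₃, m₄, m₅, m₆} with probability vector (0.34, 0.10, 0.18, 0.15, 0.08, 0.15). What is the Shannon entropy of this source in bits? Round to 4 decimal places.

H = −Σ pᵢ log₂ pᵢ.
−0.34·log₂(0.34) = 0.5292
−0.10·log₂(0.10) = 0.3322
−0.18·log₂(0.18) = 0.4453
−0.15·log₂(0.15) = 0.4105
−0.08·log₂(0.08) = 0.2915
−0.15·log₂(0.15) = 0.4105
Sum ≈ 2.4193 → 2.4193 bits.

2.4193 bits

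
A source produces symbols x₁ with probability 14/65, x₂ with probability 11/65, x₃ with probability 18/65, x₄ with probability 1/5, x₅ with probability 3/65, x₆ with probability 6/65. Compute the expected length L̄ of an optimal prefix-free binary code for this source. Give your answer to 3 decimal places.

2.446 bits/symbol

Repeatedly combine the two least-probable nodes; the expected code length is the sum of the merged weights.
merge 3/65 + 6/65 → 9/65
merge 9/65 + 11/65 → 4/13
merge 1/5 + 14/65 → 27/65
merge 18/65 + 4/13 → 38/65
merge 27/65 + 38/65 → 1
L = 9/65 + 4/13 + 27/65 + 38/65 + 1 = 159/65 ≈ 2.446 bits/symbol.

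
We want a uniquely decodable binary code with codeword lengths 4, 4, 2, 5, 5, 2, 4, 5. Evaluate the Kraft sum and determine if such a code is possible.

With common denominator 2^5 = 32: Σ 2^(−ℓᵢ) = 2/32 + 2/32 + 8/32 + 1/32 + 1/32 + 8/32 + 2/32 + 1/32 = 25/32 = 0.78125.
Kraft's inequality requires Σ ≤ 1; here Σ = 0.78125 ≤ 1, so such a prefix code exists.

0.78125; yes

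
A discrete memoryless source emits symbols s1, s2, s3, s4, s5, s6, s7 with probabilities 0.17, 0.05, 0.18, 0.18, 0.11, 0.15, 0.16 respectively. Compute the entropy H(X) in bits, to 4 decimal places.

H = −Σ pᵢ log₂ pᵢ.
−0.17·log₂(0.17) = 0.4346
−0.05·log₂(0.05) = 0.2161
−0.18·log₂(0.18) = 0.4453
−0.18·log₂(0.18) = 0.4453
−0.11·log₂(0.11) = 0.3503
−0.15·log₂(0.15) = 0.4105
−0.16·log₂(0.16) = 0.4230
Sum ≈ 2.7251 → 2.7251 bits.

2.7251 bits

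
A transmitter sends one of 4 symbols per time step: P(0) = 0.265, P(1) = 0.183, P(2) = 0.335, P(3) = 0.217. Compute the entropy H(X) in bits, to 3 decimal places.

H = −Σ pᵢ log₂ pᵢ.
−0.265·log₂(0.265) = 0.5077
−0.183·log₂(0.183) = 0.4484
−0.335·log₂(0.335) = 0.5286
−0.217·log₂(0.217) = 0.4783
Sum ≈ 1.9630 → 1.963 bits.

1.963 bits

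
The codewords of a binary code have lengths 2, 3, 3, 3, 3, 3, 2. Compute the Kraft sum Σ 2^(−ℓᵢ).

With common denominator 2^3 = 8: Σ 2^(−ℓᵢ) = 2/8 + 1/8 + 1/8 + 1/8 + 1/8 + 1/8 + 2/8 = 9/8 = 1.125.

1.125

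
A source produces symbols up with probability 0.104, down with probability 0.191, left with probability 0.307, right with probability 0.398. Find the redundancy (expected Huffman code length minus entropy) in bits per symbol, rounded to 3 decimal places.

0.049 bits

Entropy H = −Σ p log₂ p ≈ 1.8478 bits.
Huffman merges: 13/125+191/1000→59/200; 59/200+307/1000→301/500; 199/500+301/500→1. L = 1897/1000 ≈ 1.8970.
L − H = 1.8970 − 1.8478 = 0.049 bits.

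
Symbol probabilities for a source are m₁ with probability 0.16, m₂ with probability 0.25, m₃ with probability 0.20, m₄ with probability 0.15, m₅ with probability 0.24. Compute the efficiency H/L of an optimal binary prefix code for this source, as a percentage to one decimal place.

99.2%

Entropy H = −Σ p log₂ p ≈ 2.2921 bits.
Huffman merges: 3/20+4/25→31/100; 1/5+6/25→11/25; 1/4+31/100→14/25; 11/25+14/25→1. L = 231/100 ≈ 2.3100.
Efficiency = H/L = 2.2921/2.3100 = 99.2%.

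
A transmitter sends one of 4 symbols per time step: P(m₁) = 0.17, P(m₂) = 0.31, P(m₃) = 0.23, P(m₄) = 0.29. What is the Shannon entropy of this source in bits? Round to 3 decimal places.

H = −Σ pᵢ log₂ pᵢ.
−0.17·log₂(0.17) = 0.4346
−0.31·log₂(0.31) = 0.5238
−0.23·log₂(0.23) = 0.4877
−0.29·log₂(0.29) = 0.5179
Sum ≈ 1.9640 → 1.964 bits.

1.964 bits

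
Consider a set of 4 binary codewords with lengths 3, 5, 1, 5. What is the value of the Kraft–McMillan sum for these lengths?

0.6875

With common denominator 2^5 = 32: Σ 2^(−ℓᵢ) = 4/32 + 1/32 + 16/32 + 1/32 = 22/32 = 0.6875.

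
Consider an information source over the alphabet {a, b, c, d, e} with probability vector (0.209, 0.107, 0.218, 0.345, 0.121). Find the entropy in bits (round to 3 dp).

H = −Σ pᵢ log₂ pᵢ.
−0.209·log₂(0.209) = 0.4720
−0.107·log₂(0.107) = 0.3450
−0.218·log₂(0.218) = 0.4791
−0.345·log₂(0.345) = 0.5297
−0.121·log₂(0.121) = 0.3687
Sum ≈ 2.1945 → 2.194 bits.

2.194 bits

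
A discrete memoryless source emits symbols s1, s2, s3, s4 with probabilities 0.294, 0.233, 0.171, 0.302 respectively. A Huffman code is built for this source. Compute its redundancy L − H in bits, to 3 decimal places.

Entropy H = −Σ p log₂ p ≈ 1.9663 bits.
Huffman merges: 171/1000+233/1000→101/250; 147/500+151/500→149/250; 101/250+149/250→1. L = 2 ≈ 2.0000.
L − H = 2.0000 − 1.9663 = 0.034 bits.

0.034 bits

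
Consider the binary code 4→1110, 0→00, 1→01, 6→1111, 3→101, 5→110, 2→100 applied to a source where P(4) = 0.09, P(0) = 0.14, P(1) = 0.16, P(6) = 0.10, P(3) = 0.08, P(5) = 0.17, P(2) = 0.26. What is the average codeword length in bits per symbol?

L̄ = Σ pᵢ·ℓᵢ = 0.09·4 + 0.14·2 + 0.16·2 + 0.10·4 + 0.08·3 + 0.17·3 + 0.26·3 = 2.89 bits/symbol.

2.89 bits/symbol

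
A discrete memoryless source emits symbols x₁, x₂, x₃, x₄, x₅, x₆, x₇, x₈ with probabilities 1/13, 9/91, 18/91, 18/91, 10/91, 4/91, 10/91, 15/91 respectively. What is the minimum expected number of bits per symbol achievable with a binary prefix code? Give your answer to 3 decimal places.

Repeatedly combine the two least-probable nodes; the expected code length is the sum of the merged weights.
merge 4/91 + 1/13 → 11/91
merge 9/91 + 10/91 → 19/91
merge 10/91 + 11/91 → 3/13
merge 15/91 + 18/91 → 33/91
merge 18/91 + 19/91 → 37/91
merge 3/13 + 33/91 → 54/91
merge 37/91 + 54/91 → 1
L = 11/91 + 19/91 + 3/13 + 33/91 + 37/91 + 54/91 + 1 = 38/13 ≈ 2.923 bits/symbol.

2.923 bits/symbol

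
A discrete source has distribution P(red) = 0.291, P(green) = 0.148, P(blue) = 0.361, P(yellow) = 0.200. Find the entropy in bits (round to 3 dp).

H = −Σ pᵢ log₂ pᵢ.
−0.291·log₂(0.291) = 0.5182
−0.148·log₂(0.148) = 0.4079
−0.361·log₂(0.361) = 0.5306
−0.200·log₂(0.200) = 0.4644
Sum ≈ 1.9212 → 1.921 bits.

1.921 bits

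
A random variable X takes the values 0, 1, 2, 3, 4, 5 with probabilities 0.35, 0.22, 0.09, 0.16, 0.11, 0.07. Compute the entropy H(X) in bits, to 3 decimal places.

H = −Σ pᵢ log₂ pᵢ.
−0.35·log₂(0.35) = 0.5301
−0.22·log₂(0.22) = 0.4806
−0.09·log₂(0.09) = 0.3127
−0.16·log₂(0.16) = 0.4230
−0.11·log₂(0.11) = 0.3503
−0.07·log₂(0.07) = 0.2686
Sum ≈ 2.3652 → 2.365 bits.

2.365 bits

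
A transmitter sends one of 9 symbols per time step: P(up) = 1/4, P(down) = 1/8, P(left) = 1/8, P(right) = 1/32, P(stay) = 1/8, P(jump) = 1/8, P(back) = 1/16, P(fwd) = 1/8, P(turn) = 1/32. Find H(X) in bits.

2.9375 bits

Each probability is a power of 1/2, so log₂(1/p) is an integer.
H = Σ p·log₂(1/p) = 1/4·2 + 1/8·3 + 1/8·3 + 1/32·5 + 1/8·3 + 1/8·3 + 1/16·4 + 1/8·3 + 1/32·5 = 2.9375 bits.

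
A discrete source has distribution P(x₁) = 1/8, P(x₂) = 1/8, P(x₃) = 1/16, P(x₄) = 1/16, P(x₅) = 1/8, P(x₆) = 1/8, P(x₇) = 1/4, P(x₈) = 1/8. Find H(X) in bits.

2.875 bits

Each probability is a power of 1/2, so log₂(1/p) is an integer.
H = Σ p·log₂(1/p) = 1/8·3 + 1/8·3 + 1/16·4 + 1/16·4 + 1/8·3 + 1/8·3 + 1/4·2 + 1/8·3 = 2.875 bits.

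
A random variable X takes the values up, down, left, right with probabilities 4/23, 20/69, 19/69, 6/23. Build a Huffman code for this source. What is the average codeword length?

2 bits/symbol

Repeatedly combine the two least-probable nodes; the expected code length is the sum of the merged weights.
merge 4/23 + 6/23 → 10/23
merge 19/69 + 20/69 → 13/23
merge 10/23 + 13/23 → 1
L = 10/23 + 13/23 + 1 = 2 bits/symbol.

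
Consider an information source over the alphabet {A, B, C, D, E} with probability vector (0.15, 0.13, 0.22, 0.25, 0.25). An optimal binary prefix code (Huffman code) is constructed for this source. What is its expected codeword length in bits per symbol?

2.28 bits/symbol

Repeatedly combine the two least-probable nodes; the expected code length is the sum of the merged weights.
merge 13/100 + 3/20 → 7/25
merge 11/50 + 1/4 → 47/100
merge 1/4 + 7/25 → 53/100
merge 47/100 + 53/100 → 1
L = 7/25 + 47/100 + 53/100 + 1 = 57/25 = 2.28 bits/symbol.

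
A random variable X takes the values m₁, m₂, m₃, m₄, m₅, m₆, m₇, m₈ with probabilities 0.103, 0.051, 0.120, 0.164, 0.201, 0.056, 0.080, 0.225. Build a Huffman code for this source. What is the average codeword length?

2.864 bits/symbol

Repeatedly combine the two least-probable nodes; the expected code length is the sum of the merged weights.
merge 51/1000 + 7/125 → 107/1000
merge 2/25 + 103/1000 → 183/1000
merge 107/1000 + 3/25 → 227/1000
merge 41/250 + 183/1000 → 347/1000
merge 201/1000 + 9/40 → 213/500
merge 227/1000 + 347/1000 → 287/500
merge 213/500 + 287/500 → 1
L = 107/1000 + 183/1000 + 227/1000 + 347/1000 + 213/500 + 287/500 + 1 = 358/125 = 2.864 bits/symbol.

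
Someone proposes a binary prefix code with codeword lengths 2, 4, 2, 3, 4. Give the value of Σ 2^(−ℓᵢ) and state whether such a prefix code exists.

0.75; yes

With common denominator 2^4 = 16: Σ 2^(−ℓᵢ) = 4/16 + 1/16 + 4/16 + 2/16 + 1/16 = 12/16 = 0.75.
Kraft's inequality requires Σ ≤ 1; here Σ = 0.75 ≤ 1, so such a prefix code exists.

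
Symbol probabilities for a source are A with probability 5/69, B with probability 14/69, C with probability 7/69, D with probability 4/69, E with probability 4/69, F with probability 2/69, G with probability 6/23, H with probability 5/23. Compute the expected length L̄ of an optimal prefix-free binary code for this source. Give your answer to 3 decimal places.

2.725 bits/symbol

Repeatedly combine the two least-probable nodes; the expected code length is the sum of the merged weights.
merge 2/69 + 4/69 → 2/23
merge 4/69 + 5/69 → 3/23
merge 2/23 + 7/69 → 13/69
merge 3/23 + 13/69 → 22/69
merge 14/69 + 5/23 → 29/69
merge 6/23 + 22/69 → 40/69
merge 29/69 + 40/69 → 1
L = 2/23 + 3/23 + 13/69 + 22/69 + 29/69 + 40/69 + 1 = 188/69 ≈ 2.725 bits/symbol.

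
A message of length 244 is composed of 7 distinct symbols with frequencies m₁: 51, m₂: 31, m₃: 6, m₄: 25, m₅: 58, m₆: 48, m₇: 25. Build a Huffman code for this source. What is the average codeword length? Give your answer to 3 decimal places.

Probabilities are the counts divided by 244.
Repeatedly combine the two least-probable nodes; the expected code length is the sum of the merged weights.
merge 3/122 + 25/244 → 31/244
merge 25/244 + 31/244 → 14/61
merge 31/244 + 12/61 → 79/244
merge 51/244 + 14/61 → 107/244
merge 29/122 + 79/244 → 137/244
merge 107/244 + 137/244 → 1
L = 31/244 + 14/61 + 79/244 + 107/244 + 137/244 + 1 = 327/122 ≈ 2.680 bits/symbol.

2.680 bits/symbol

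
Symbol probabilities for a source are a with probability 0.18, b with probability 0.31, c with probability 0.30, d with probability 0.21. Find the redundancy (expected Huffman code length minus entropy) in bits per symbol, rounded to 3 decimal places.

Entropy H = −Σ p log₂ p ≈ 1.9630 bits.
Huffman merges: 9/50+21/100→39/100; 3/10+31/100→61/100; 39/100+61/100→1. L = 2 ≈ 2.0000.
L − H = 2.0000 − 1.9630 = 0.037 bits.

0.037 bits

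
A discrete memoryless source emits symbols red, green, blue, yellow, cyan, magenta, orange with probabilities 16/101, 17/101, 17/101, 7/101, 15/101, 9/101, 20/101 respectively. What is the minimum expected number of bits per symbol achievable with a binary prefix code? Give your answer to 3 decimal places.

2.792 bits/symbol

Repeatedly combine the two least-probable nodes; the expected code length is the sum of the merged weights.
merge 7/101 + 9/101 → 16/101
merge 15/101 + 16/101 → 31/101
merge 16/101 + 17/101 → 33/101
merge 17/101 + 20/101 → 37/101
merge 31/101 + 33/101 → 64/101
merge 37/101 + 64/101 → 1
L = 16/101 + 31/101 + 33/101 + 37/101 + 64/101 + 1 = 282/101 ≈ 2.792 bits/symbol.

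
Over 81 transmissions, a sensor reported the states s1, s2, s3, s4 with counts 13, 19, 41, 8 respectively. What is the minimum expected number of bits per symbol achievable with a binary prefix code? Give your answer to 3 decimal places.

1.753 bits/symbol

Probabilities are the counts divided by 81.
Repeatedly combine the two least-probable nodes; the expected code length is the sum of the merged weights.
merge 8/81 + 13/81 → 7/27
merge 19/81 + 7/27 → 40/81
merge 40/81 + 41/81 → 1
L = 7/27 + 40/81 + 1 = 142/81 ≈ 1.753 bits/symbol.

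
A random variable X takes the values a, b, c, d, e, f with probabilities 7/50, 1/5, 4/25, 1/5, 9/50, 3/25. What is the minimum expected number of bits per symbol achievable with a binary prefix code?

Repeatedly combine the two least-probable nodes; the expected code length is the sum of the merged weights.
merge 3/25 + 7/50 → 13/50
merge 4/25 + 9/50 → 17/50
merge 1/5 + 1/5 → 2/5
merge 13/50 + 17/50 → 3/5
merge 2/5 + 3/5 → 1
L = 13/50 + 17/50 + 2/5 + 3/5 + 1 = 13/5 = 2.6 bits/symbol.

2.6 bits/symbol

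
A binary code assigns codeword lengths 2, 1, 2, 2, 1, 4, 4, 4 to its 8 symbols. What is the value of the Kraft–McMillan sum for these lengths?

1.9375

With common denominator 2^4 = 16: Σ 2^(−ℓᵢ) = 4/16 + 8/16 + 4/16 + 4/16 + 8/16 + 1/16 + 1/16 + 1/16 = 31/16 = 1.9375.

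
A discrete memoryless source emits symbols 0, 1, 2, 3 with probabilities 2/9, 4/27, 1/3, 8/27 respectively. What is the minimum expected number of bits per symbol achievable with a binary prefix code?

Repeatedly combine the two least-probable nodes; the expected code length is the sum of the merged weights.
merge 4/27 + 2/9 → 10/27
merge 8/27 + 1/3 → 17/27
merge 10/27 + 17/27 → 1
L = 10/27 + 17/27 + 1 = 2 bits/symbol.

2 bits/symbol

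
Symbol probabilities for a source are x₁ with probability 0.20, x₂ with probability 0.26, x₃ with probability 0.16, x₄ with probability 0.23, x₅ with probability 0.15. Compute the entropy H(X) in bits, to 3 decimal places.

2.291 bits

H = −Σ pᵢ log₂ pᵢ.
−0.20·log₂(0.20) = 0.4644
−0.26·log₂(0.26) = 0.5053
−0.16·log₂(0.16) = 0.4230
−0.23·log₂(0.23) = 0.4877
−0.15·log₂(0.15) = 0.4105
Sum ≈ 2.2909 → 2.291 bits.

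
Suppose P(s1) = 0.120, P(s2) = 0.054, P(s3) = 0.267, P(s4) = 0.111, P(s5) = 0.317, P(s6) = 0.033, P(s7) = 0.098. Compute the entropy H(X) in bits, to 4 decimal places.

2.4714 bits

H = −Σ pᵢ log₂ pᵢ.
−0.120·log₂(0.120) = 0.3671
−0.054·log₂(0.054) = 0.2274
−0.267·log₂(0.267) = 0.5087
−0.111·log₂(0.111) = 0.3520
−0.317·log₂(0.317) = 0.5254
−0.033·log₂(0.033) = 0.1624
−0.098·log₂(0.098) = 0.3284
Sum ≈ 2.4714 → 2.4714 bits.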